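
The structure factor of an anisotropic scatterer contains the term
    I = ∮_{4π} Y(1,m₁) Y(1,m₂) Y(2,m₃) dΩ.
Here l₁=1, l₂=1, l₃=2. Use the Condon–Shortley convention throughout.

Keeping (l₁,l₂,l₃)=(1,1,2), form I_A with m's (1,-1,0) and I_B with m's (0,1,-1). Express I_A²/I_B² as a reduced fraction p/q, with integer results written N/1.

Shared (l₁,l₂,l₃)=(1,1,2): N and (l;000)² cancel in I_A²/I_B².
A: Δ = 0!·2!·2!/5! = 1/30; Racah Σ t=0..0: t=0:+1/4 = 1/4; ⇒ 3j(1 1 2; 1 -1 0)² = 1/30, sgn +1
B: Δ = 0!·2!·2!/5! = 1/30; Racah Σ t=0..0: t=0:+1/2 = 1/2; ⇒ 3j(1 1 2; 0 1 -1)² = 1/10, sgn -1
I_A²/I_B² = (1/30)/(1/10) = 1/3

1/3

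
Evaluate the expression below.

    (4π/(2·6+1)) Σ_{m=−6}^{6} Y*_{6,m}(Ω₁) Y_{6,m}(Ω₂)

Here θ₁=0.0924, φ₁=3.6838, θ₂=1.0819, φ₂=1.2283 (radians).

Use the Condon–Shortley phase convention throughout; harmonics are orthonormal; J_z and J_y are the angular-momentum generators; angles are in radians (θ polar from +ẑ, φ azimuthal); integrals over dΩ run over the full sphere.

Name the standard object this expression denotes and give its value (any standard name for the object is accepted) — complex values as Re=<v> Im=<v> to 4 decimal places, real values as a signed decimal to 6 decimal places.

Legendre polynomial (addition theorem), +0.297559

This sum is the spherical-harmonic addition theorem: it equals the Legendre polynomial P_l(cos γ) of the angle γ between the two directions.
Expand P_6 via completeness: Σ_{m} conj(Y_{6,m}) at Ω₁ times Y_{6,m} at Ω₂ —
  [-6]  conj(Y_{6,-6})(Ω₁) = -0.00000 - 0.00000j ; Y_{6,-6}(Ω₂) = 0.10648 - 0.20245j ; Δ = -0.00000 + 0.00000j
  [-5]  conj(Y_{6,-5})(Ω₁) = 0.00001 - 0.00000j ; Y_{6,-5}(Ω₂) = 0.41731 + 0.05952j ; Δ = 0.00000 - 0.00000j
  [-4]  conj(Y_{6,-4})(Ω₁) = -0.00014 + 0.00021j ; Y_{6,-4}(Ω₂) = 0.06166 + 0.30293j ; Δ = -0.00007 - 0.00003j
  [-3]  conj(Y_{6,-3})(Ω₁) = 0.00022 - 0.00402j ; Y_{6,-3}(Ω₂) = 0.10338 - 0.06244j ; Δ = -0.00023 - 0.00043j
  [-2]  conj(Y_{6,-2})(Ω₁) = 0.02021 + 0.03822j ; Y_{6,-2}(Ω₂) = 0.26831 + 0.21919j ; Δ = -0.00296 + 0.01469j
  [-1]  conj(Y_{6,-1})(Ω₁) = -0.24951 - 0.15031j ; Y_{6,-1}(Ω₂) = -0.00067 + 0.00188j ; Δ = 0.00045 - 0.00037j
  [+0]  conj(Y_{6,0})(Ω₁) = 0.92792 + 0.00000j ; Y_{6,0}(Ω₂) = 0.33778 + 0.00000j ; Δ = 0.31343 + 0.00000j
  [+1]  conj(Y_{6,1})(Ω₁) = 0.24951 - 0.15031j ; Y_{6,1}(Ω₂) = 0.00067 + 0.00188j ; Δ = 0.00045 + 0.00037j
  [+2]  conj(Y_{6,2})(Ω₁) = 0.02021 - 0.03822j ; Y_{6,2}(Ω₂) = 0.26831 - 0.21919j ; Δ = -0.00296 - 0.01469j
  [+3]  conj(Y_{6,3})(Ω₁) = -0.00022 - 0.00402j ; Y_{6,3}(Ω₂) = -0.10338 - 0.06244j ; Δ = -0.00023 + 0.00043j
  [+4]  conj(Y_{6,4})(Ω₁) = -0.00014 - 0.00021j ; Y_{6,4}(Ω₂) = 0.06166 - 0.30293j ; Δ = -0.00007 + 0.00003j
  [+5]  conj(Y_{6,5})(Ω₁) = -0.00001 - 0.00000j ; Y_{6,5}(Ω₂) = -0.41731 + 0.05952j ; Δ = 0.00000 + 0.00000j
  [+6]  conj(Y_{6,6})(Ω₁) = -0.00000 + 0.00000j ; Y_{6,6}(Ω₂) = 0.10648 + 0.20245j ; Δ = -0.00000 - 0.00000j
Σ over m = 0.30783 + 0.00000j; ×(4π/13) → 0.29756 + 0.00000j. Real part: 0.297559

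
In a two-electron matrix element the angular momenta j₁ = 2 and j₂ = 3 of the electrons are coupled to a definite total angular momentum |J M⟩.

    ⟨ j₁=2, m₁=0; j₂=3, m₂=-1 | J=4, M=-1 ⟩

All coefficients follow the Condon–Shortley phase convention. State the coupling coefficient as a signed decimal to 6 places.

√[9·1!3!5!/10! · 2!2!2!4!3!5!] = √(1728/7)
  +(−1)^0/∏(0,1,2,2,1,3)! = 1/24  (running 1/24)
  +(−1)^1/∏(1,0,1,1,2,4)! = -1/48  (running 1/48)
⟨..|..⟩ = √(1728/7)·(1/48) = +0.327327

+0.327327  (= +√(3/28))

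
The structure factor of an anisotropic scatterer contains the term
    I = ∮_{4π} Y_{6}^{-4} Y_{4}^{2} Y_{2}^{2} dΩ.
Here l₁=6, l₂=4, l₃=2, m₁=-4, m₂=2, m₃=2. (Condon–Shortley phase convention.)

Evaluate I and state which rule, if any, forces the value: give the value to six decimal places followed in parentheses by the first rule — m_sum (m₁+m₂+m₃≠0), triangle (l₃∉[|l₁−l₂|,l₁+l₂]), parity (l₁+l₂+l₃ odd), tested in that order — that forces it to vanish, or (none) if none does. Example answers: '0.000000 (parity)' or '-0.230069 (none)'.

0.230476 (none)

Checks pass: Σm=0; 12 even; l₃=2∈[2,10].
(2·6+1)(2·4+1)(2·2+1) = 585
Δ: 8! 4! 0! / 13! → 1/6435
sum: t=4:+1/2304 = 1/2304
3j²(6 4 2; 0 0 0) = Δ·Π!·Σ² = 5/143  (sign +1)
sum: t=6:+1/34560 = 1/34560
3j²(6 4 2; -4 2 2) = Δ·Π!·Σ² = 14/429  (sign +1)
combine: 4πI² = 585·5/143·14/429 = 1050/1573
take √, sign +1: I = 0.23047581
No selection rule forces the value: the integral is nonzero (none).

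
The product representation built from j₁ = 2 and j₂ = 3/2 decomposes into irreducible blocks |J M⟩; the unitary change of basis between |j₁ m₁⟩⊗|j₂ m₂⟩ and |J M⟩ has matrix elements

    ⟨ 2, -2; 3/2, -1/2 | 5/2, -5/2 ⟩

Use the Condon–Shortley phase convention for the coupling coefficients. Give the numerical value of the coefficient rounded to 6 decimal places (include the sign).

−√(4/7) ≈ -0.755929

j₁+j₂−J=1  J+j₁−j₂=3  J−j₁+j₂=2  j₁+j₂+J+1=7
(j₁±m₁, j₂±m₂, J±M) = (0,4,1,2,0,5)
P² = 576/7
sum k=1..1:
  [1] −1/12 = -1/12
S = -1/12
C² = P²·S² = 4/7 ; C = -0.755929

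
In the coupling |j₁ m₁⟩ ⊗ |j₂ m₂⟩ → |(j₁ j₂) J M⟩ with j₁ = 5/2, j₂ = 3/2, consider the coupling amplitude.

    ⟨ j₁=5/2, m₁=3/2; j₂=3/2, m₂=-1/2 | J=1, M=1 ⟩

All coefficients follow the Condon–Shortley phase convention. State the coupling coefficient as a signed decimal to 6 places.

triangle: 3!×2!×0!/6! = 12/720
(j±m)!: 4!×1!×1!×2!×2!×0! = 96
prefactor² = (2J+1)×Δ×N² = 24/5
  k=1: −1/(1!×2!×0!×0!×2!×0!) = -1/4
Σ = -1/4  ⇒  CG² = 24/5×(-1/4)² = 3/10
CG = −√(3/10) = -0.547723

-0.547723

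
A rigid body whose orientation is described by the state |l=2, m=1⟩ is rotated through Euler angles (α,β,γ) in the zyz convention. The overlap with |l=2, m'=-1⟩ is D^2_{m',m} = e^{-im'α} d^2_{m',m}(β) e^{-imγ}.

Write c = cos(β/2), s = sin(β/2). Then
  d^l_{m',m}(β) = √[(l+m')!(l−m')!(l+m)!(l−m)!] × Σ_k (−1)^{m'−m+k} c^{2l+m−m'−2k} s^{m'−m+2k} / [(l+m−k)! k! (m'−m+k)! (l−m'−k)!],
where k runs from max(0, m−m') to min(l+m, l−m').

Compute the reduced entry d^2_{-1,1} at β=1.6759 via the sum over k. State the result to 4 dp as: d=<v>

d^2_{-1,1}(β=1.6759) via the finite sum:
c=cos(1.675900/2)=0.668988, s=sin(1.675900/2)=0.743273; N=√[1·6·6·1]=6.000000
Admissible k: 2..3 (factorial args all ≥0)
  k=2: (−1)^0·6.0000/(2)·0.6690^2·0.7433^2 = +0.741745
  k=3: (−1)^1·6.0000/(6)·0.6690^0·0.7433^4 = -0.305207
d^2_{-1,1}(1.6759) = +0.741745 -0.305207 = +0.436539

d=0.4365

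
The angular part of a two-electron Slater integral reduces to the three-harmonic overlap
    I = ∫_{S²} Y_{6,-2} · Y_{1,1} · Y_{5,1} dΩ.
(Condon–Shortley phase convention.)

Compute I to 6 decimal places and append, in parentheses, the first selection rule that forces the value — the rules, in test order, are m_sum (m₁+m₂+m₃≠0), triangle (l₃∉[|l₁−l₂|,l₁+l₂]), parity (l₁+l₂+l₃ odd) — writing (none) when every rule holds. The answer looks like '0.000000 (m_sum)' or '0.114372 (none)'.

Checks pass: Σm=0; 12 even; l₃=5∈[5,7].
(2·6+1)(2·1+1)(2·5+1) = 429
Δ: 2! 10! 0! / 13! → 1/858
sum: t=1:−1/14400 = -1/14400
3j²(6 1 5; 0 0 0) = Δ·Π!·Σ² = 6/143  (sign +1)
sum: t=2:+1/34560 = 1/34560
3j²(6 1 5; -2 1 1) = Δ·Π!·Σ² = 14/429  (sign +1)
combine: 4πI² = 429·6/143·14/429 = 84/143
take √, sign +1: I = 0.21620548
No selection rule forces the value: the integral is nonzero (none).

0.216205 (none)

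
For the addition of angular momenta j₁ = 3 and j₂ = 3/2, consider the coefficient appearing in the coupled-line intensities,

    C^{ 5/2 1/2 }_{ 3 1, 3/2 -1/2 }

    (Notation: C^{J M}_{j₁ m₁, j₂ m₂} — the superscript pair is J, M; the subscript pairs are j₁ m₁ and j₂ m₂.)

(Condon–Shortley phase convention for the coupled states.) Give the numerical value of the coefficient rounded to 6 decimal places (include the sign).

-0.119523  (= −√(1/70))

j₁+j₂−J=2  J+j₁−j₂=4  J−j₁+j₂=1  j₁+j₂+J+1=8
(j₁±m₁, j₂±m₂, J±M) = (4,2,1,2,3,2)
P² = 288/35
sum k=0..1:
  [0] +1/8 = 1/8
  [1] −1/6 = -1/6
S = -1/24
C² = P²·S² = 1/70 ; C = -0.119523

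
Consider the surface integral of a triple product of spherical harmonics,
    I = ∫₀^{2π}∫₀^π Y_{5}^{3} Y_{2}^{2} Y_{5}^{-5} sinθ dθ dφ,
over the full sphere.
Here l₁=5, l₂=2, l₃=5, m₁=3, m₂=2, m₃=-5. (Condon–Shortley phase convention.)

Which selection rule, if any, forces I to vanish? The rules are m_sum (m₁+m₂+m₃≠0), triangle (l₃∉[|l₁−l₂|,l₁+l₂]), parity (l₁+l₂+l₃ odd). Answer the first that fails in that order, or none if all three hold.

m₁+m₂+m₃ = 3 + 2 − 5 = 0  ✓
triangle: |5−2|=3 ≤ l₃=5 ≤ 5+2=7  ✓
parity: l₁+l₂+l₃ = 12 is even  ✓

none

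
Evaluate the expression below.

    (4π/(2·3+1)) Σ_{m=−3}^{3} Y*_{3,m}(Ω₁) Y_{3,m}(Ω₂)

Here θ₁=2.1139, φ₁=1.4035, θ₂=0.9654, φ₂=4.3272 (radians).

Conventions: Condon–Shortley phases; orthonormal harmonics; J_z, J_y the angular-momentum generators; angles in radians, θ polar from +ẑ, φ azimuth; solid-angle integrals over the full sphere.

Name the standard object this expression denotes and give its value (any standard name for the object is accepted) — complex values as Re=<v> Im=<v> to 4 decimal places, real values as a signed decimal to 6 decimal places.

Legendre polynomial (addition theorem), -0.891067

This sum is the spherical-harmonic addition theorem: it equals the Legendre polynomial P_l(cos γ) of the angle γ between the two directions.
Addition theorem: P_3(cos γ) = (4π/7) Σ_m Y*_{lm}(Ω₁) Y_{lm}(Ω₂), m = −3…3:
  m=-3: Y*=-0.12594 - 0.22951j  Y=0.21225 - 0.09357j  product -0.04821 - 0.03693j
  m=-2: Y*=0.36563 - 0.12712j  Y=-0.28221 - 0.27386j  product -0.13800 - 0.06426j
  m=-1: Y*=0.01545 + 0.09150j  Y=-0.06184 + 0.15252j  product -0.01491 - 0.00330j
  m=+0: Y*=0.32103 + 0.00000j  Y=-0.29322 + 0.00000j  product -0.09413 + 0.00000j
  m=+1: Y*=-0.01545 + 0.09150j  Y=0.06184 + 0.15252j  product -0.01491 + 0.00330j
  m=+2: Y*=0.36563 + 0.12712j  Y=-0.28221 + 0.27386j  product -0.13800 + 0.06426j
  m=+3: Y*=0.12594 - 0.22951j  Y=-0.21225 - 0.09357j  product -0.04821 + 0.03693j
Accumulated sum -0.49636 + 0.00000j; after 4π/(2l+1) scaling, -0.89107 + 0.00000j ⇒ P_3 = -0.891067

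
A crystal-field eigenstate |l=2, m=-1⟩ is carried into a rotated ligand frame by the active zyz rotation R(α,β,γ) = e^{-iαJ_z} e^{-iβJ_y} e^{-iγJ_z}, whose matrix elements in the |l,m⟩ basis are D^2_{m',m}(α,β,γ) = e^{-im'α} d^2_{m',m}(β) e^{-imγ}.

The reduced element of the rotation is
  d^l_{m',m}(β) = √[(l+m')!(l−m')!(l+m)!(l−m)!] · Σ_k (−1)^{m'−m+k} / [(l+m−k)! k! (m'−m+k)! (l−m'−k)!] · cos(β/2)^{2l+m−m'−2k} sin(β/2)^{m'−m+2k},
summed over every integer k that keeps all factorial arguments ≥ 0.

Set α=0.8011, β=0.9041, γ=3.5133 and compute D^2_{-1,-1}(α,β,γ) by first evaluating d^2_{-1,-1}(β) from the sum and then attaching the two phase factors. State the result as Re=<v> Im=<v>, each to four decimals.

Re=-0.0743 Im=-0.1766

Split into d^2_{-1,-1}(β=0.9041) × two z-phases.
Half-angle: c=0.899554, s=0.436811. N=√(1·6·1·6)=6.000000
The bounds max(0,m−m')=0 and min(l+m,l−m')=1 give 2 terms
  k=0: (−1)^0·6.0000/(6)·0.8996^4·0.4368^0 = +0.654799
  k=1: (−1)^1·6.0000/(2)·0.8996^2·0.4368^2 = -0.463192
d^2_{-1,-1}(0.9041) = +0.654799 -0.463192 = +0.191607
Attach z-rotation phases: D = e^{-i(-1)(0.8011)}·(+0.191607)·e^{-i(-1)(3.5133)} = -0.074260-0.176631i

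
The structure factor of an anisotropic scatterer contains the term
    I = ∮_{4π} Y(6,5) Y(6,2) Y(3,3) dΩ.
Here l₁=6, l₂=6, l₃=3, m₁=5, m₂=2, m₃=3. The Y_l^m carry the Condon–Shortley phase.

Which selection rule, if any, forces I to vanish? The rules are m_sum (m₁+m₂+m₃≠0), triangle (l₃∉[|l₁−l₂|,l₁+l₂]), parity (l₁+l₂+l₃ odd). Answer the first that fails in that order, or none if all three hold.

m_sum

azimuthal sum: 5 + 2 + 3 = 10  ✗
0 ≤ 3 ≤ 12 (triangle on l)
L = 6 + 6 + 3 = 15 (odd)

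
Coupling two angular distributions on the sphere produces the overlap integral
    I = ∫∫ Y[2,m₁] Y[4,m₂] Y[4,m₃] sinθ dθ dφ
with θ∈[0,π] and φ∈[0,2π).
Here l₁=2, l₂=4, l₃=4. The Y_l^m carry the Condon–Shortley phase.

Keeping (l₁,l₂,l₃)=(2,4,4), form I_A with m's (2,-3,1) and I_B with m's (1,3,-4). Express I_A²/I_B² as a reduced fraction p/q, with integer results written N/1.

Same 2,4,4: normalisation and zero-m 3j drop out of the ratio.
A: Δ: 2! 2! 6! / 11! → 1/13860; sum: t=0:+1/480 = 1/480; 3j²(2 4 4; 2 -3 1) = Δ·Π!·Σ² = 3/110  (sign -1)
B: Δ: 2! 2! 6! / 11! → 1/13860; sum: t=1:−1/1440 = -1/1440; 3j²(2 4 4; 1 3 -4) = Δ·Π!·Σ² = 7/165  (sign -1)
I_A²/I_B² = (3/110)/(7/165) = 9/14

9/14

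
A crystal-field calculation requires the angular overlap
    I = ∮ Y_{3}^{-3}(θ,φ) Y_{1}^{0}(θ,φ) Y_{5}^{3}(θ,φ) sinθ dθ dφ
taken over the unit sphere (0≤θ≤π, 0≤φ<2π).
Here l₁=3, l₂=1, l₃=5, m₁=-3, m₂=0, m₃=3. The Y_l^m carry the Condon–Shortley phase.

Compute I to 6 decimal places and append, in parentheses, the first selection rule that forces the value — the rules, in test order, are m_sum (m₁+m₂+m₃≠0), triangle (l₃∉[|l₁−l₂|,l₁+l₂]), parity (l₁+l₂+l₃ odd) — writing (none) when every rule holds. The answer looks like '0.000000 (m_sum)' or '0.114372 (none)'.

triangle: need 2≤l₃≤4, have 5; I=0

0.000000 (triangle)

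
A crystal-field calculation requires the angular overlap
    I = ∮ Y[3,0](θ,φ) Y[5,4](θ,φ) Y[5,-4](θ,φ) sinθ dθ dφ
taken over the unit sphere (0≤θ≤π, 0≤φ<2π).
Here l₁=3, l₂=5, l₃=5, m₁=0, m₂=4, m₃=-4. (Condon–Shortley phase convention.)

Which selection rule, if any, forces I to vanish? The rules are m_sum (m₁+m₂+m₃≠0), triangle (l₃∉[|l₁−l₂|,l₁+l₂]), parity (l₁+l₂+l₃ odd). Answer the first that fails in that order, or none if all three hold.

m₁+m₂+m₃ = 0 + 4 − 4 = 0  ✓
triangle: |3−5|=2 ≤ l₃=5 ≤ 3+5=8  ✓
parity: l₁+l₂+l₃ = 13 is odd  ✗

parity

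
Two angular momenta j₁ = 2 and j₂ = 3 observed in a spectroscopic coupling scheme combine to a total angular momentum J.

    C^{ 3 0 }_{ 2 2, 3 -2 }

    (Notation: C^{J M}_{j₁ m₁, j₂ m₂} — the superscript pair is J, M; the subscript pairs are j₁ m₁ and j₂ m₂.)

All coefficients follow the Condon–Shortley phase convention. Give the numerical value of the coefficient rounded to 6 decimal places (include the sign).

triangle: 2!·2!·4!/9! = 96/362880
(j±m)!: 4!·0!·1!·5!·3!·3! = 103680
prefactor² = (2J+1)·Δ·N² = 192
  k=0: +1/(0!·2!·0!·1!·2!·3!) = 1/24
Σ = 1/24  ⇒  CG² = 192·(1/24)² = 1/3
CG = +√(1/3) = +0.577350

+√(1/3) ≈ +0.577350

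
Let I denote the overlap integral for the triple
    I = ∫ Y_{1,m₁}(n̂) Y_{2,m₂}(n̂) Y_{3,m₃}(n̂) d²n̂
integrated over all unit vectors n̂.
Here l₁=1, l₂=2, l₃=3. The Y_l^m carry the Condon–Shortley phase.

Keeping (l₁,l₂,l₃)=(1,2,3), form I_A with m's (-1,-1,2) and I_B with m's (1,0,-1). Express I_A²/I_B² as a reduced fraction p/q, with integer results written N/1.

5/3

l's match ⇒ only the (l;m) 3-j factors differ between A and B.
A: triangle coeff Δ(1,2,3) = 1/105; Σ_t [0,0]: t=0:+1/12 = 1/12; (3j)²=2/21 [(1 2 3; -1 -1 2)], sign=-1
B: triangle coeff Δ(1,2,3) = 1/105; Σ_t [0,0]: t=0:+1/8 = 1/8; (3j)²=2/35 [(1 2 3; 1 0 -1)], sign=+1
I_A²/I_B² = (2/21)/(2/35) = 5/3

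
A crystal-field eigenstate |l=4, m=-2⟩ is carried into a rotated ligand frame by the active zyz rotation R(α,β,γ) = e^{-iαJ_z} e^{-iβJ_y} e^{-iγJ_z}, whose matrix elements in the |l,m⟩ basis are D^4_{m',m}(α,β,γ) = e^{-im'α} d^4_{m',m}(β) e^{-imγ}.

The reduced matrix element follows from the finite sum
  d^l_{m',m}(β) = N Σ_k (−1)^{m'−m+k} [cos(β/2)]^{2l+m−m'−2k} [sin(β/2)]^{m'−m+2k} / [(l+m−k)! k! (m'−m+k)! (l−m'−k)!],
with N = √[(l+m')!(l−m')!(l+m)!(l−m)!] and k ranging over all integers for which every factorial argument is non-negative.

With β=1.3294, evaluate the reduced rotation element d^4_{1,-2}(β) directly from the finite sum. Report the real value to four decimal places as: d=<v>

d^4_{1,-2}(β=1.3294) via the finite sum:
c=cos(1.329400/2)=0.787102, s=sin(1.329400/2)=0.616823; N=√[120·6·2·720]=1018.233765
k∈{0,1,2} keeps every argument non-negative
  k=0: (−1)^3·1018.2338/(72)·0.7871^5·0.6168^3 = -1.002655
  k=1: (−1)^4·1018.2338/(48)·0.7871^3·0.6168^5 = +0.923638
  k=2: (−1)^5·1018.2338/(240)·0.7871^1·0.6168^7 = -0.113447
d^4_{1,-2}(1.3294) = -1.002655 +0.923638 -0.113447 = -0.192463

d=-0.1925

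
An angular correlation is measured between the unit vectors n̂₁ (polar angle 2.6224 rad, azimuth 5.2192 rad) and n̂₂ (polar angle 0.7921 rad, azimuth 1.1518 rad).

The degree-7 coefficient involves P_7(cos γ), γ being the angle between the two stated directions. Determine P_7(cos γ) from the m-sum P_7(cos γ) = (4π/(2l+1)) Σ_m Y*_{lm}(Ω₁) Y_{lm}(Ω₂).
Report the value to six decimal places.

Expand P_7 via completeness: Σ_{m} conj(Y_{7,m}) at Ω₁ times Y_{7,m} at Ω₂ —
  m=-7: Y*=0.00146 - 0.00340j  Y=-0.00959 - 0.04530j  product -0.00017 - 0.00003j
  m=-6: Y*=-0.02412 + 0.00244j  Y=0.13838 - 0.10039j  product -0.00309 + 0.00276j
  m=-5: Y*=0.05543 + 0.07973j  Y=0.31425 + 0.18168j  product 0.00293 + 0.03512j
  m=-4: Y*=0.11574 - 0.23570j  Y=-0.04742 + 0.44914j  product 0.10038 + 0.06316j
  m=-3: Y*=-0.46572 + 0.02348j  Y=-0.19890 + 0.06455j  product 0.09112 - 0.03473j
  m=-2: Y*=0.23586 + 0.37858j  Y=0.16630 + 0.18479j  product -0.03073 + 0.10654j
  m=-1: Y*=-0.01159 + 0.02087j  Y=-0.13619 + 0.30578j  product -0.00480 - 0.00638j
  m=+0: Y*=0.44917 + 0.00000j  Y=0.15585 + 0.00000j  product 0.07000 + 0.00000j
  m=+1: Y*=0.01159 + 0.02087j  Y=0.13619 + 0.30578j  product -0.00480 + 0.00638j
  m=+2: Y*=0.23586 - 0.37858j  Y=0.16630 - 0.18479j  product -0.03073 - 0.10654j
  m=+3: Y*=0.46572 + 0.02348j  Y=0.19890 + 0.06455j  product 0.09112 + 0.03473j
  m=+4: Y*=0.11574 + 0.23570j  Y=-0.04742 - 0.44914j  product 0.10038 - 0.06316j
  m=+5: Y*=-0.05543 + 0.07973j  Y=-0.31425 + 0.18168j  product 0.00293 - 0.03512j
  m=+6: Y*=-0.02412 - 0.00244j  Y=0.13838 + 0.10039j  product -0.00309 - 0.00276j
  m=+7: Y*=-0.00146 - 0.00340j  Y=0.00959 - 0.04530j  product -0.00017 + 0.00003j
Σ over m = 0.38127 - 0.00000j; ×(4π/15) → 0.31941 - 0.00000j. Real part: 0.319411

0.319411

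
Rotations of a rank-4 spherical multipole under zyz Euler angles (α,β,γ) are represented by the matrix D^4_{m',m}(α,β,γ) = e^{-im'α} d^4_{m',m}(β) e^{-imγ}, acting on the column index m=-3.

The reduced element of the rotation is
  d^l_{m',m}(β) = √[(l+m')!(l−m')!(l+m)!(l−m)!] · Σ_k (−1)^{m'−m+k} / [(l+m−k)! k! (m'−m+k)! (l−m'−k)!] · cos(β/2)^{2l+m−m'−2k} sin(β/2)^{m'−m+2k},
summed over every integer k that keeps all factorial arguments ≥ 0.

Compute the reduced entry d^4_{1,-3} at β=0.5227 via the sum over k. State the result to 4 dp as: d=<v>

d=0.0491

d^4_{1,-3}(β=0.5227) via the finite sum:
c=cos(0.522700/2)=0.966042, s=sin(0.522700/2)=0.258385; N=√[120·6·1·5040]=1904.940944
Admissible k: 0..1 (factorial args all ≥0)
  k=0: (−1)^4·1904.9409/(144)·0.9660^4·0.2584^4 = +0.051354
  k=1: (−1)^5·1904.9409/(240)·0.9660^2·0.2584^6 = -0.002204
d^4_{1,-3}(0.5227) = +0.051354 -0.002204 = +0.049149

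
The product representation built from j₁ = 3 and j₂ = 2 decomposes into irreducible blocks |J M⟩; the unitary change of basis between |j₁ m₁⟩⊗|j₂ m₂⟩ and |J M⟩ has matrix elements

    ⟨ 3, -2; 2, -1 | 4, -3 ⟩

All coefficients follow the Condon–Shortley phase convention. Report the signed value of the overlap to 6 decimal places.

−√(1/20) = -0.223607

j₁+j₂−J=1  J+j₁−j₂=5  J−j₁+j₂=3  j₁+j₂+J+1=10
(j₁±m₁, j₂±m₂, J±M) = (1,5,1,3,1,7)
P² = 6480
sum k=0..1:
  [0] +1/240 = 1/240
  [1] −1/144 = -1/144
S = -1/360
C² = P²·S² = 1/20 ; C = -0.223607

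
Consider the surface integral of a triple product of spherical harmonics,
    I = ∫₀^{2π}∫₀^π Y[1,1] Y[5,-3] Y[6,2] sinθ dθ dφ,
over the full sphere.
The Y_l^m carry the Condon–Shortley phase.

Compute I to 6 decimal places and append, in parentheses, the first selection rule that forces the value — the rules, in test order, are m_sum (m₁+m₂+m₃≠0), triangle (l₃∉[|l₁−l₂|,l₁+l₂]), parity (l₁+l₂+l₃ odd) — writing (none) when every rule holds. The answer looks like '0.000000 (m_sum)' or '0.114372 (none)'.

m-sum 0 ✓  L=12 even ✓  4≤6≤6 ✓
Π(2lᵢ+1) = 3×11×13 = 429
triangle coeff Δ(1,5,6) = 1/858
Σ_t [0,0]: t=0:+1/14400 = 1/14400
(3j)²=6/143 [(1 5 6; 0 0 0)], sign=+1
Σ_t [0,0]: t=0:+1/161280 = 1/161280
(3j)²=1/143 [(1 5 6; 1 -3 2)], sign=+1
⇒ 4πI² = 18/143
I = (+1)√(18/143/(4π)) = 0.10008369
No selection rule forces the value: the integral is nonzero (none).

0.100084 (none)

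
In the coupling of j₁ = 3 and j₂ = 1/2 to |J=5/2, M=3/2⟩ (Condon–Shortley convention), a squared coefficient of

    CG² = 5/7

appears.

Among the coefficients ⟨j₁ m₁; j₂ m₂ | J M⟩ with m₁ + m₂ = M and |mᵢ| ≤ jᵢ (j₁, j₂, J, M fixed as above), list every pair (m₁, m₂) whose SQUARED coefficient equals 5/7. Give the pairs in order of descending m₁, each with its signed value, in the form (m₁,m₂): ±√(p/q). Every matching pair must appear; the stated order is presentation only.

Admissible pairs with m₁+m₂ = M = 3/2: (1,1/2), (2,-1/2)
  (m₁,m₂)=(2,-1/2): CG² = 5/7, CG = +√(5/7)   ← matches the target
  (m₁,m₂)=(1,1/2): CG² = 2/7, CG = −√(2/7)
Pairs with CG² = 5/7: (2,-1/2): +√(5/7)

(2,-1/2): +√(5/7)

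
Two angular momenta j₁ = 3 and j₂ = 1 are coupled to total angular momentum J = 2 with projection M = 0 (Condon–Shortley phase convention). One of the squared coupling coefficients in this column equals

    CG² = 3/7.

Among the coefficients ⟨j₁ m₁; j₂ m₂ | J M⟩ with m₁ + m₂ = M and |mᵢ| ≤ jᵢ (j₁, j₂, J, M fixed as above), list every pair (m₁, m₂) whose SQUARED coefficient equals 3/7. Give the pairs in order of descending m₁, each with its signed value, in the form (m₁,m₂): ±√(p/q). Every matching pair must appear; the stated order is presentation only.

Admissible pairs with m₁+m₂ = M = 0: (-1,1), (0,0), (1,-1)
  (m₁,m₂)=(1,-1): CG² = 2/7, CG = +√(2/7)
  (m₁,m₂)=(0,0): CG² = 3/7, CG = −√(3/7)   ← matches the target
  (m₁,m₂)=(-1,1): CG² = 2/7, CG = +√(2/7)
Pairs with CG² = 3/7: (0,0): −√(3/7)

(0,0): −√(3/7)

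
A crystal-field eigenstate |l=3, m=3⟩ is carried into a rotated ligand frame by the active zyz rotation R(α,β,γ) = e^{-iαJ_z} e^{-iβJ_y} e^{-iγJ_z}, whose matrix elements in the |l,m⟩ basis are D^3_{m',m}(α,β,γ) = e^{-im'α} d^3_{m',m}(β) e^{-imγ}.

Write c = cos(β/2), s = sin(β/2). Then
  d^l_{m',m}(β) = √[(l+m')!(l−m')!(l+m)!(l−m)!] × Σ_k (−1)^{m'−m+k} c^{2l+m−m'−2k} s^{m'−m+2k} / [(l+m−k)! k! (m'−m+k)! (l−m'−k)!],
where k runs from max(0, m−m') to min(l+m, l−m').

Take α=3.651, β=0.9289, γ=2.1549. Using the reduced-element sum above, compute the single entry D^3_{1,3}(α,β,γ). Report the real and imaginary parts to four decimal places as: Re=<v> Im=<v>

Re=-0.3827 Im=0.3164

D^3_{1,3}(3.6510,0.9289,2.1549) = e^{-i·1·3.6510}·d^3_{1,3}(0.9289)·e^{-i·3·2.1549}. Compute d first:
c=cos(0.928900/2)=0.894068, s=sin(0.928900/2)=0.447931; N=√[24·2·720·1]=185.903201
k: max(0,(3)−(1))=2 … min(3+(3),3−(1))=2
  k=2: (−1)^0·185.9032/(48)·0.8941^4·0.4479^2 = +0.496536
d^3_{1,3}(0.9289) = +0.496536
Phases: e^{-i·(1)·3.6510}=-0.873034+0.487660i, e^{-i·(3)·2.1549}=+0.983571-0.180520i ⇒ D=-0.382660+0.316416i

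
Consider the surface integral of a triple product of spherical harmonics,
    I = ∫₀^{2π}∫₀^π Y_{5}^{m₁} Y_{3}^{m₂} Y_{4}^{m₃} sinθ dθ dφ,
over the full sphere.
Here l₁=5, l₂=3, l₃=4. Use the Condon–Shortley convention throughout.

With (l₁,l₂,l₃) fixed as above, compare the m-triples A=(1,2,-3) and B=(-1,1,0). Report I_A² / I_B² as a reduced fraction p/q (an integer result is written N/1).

7/2

Same 5,3,4: normalisation and zero-m 3j drop out of the ratio.
A: Δ: 4! 6! 2! / 13! → 1/180180; sum: t=3:−1/1440 t=4:+1/17280 = -11/17280; 3j²(5 3 4; 1 2 -3) = Δ·Π!·Σ² = 11/468  (sign +1)
B: Δ: 4! 6! 2! / 13! → 1/180180; sum: t=2:+1/384 t=3:−1/216 t=4:+1/2304 = -11/6912; 3j²(5 3 4; -1 1 0) = Δ·Π!·Σ² = 11/1638  (sign -1)
I_A²/I_B² = (11/468)/(11/1638) = 7/2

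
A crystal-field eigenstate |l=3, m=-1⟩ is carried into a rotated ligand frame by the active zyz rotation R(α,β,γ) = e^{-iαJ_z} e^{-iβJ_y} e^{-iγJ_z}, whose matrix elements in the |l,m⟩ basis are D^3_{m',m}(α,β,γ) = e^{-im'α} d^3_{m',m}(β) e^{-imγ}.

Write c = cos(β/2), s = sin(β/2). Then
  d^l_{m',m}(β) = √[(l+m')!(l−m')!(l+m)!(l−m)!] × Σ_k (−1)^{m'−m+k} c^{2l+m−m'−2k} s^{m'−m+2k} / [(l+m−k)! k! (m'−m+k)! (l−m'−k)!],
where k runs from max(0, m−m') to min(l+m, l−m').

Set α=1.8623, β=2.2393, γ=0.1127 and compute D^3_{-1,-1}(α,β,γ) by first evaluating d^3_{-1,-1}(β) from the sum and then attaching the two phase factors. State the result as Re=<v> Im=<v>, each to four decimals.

D^3_{-1,-1}(1.8623,2.2393,0.1127) = e^{-i·-1·1.8623}·d^3_{-1,-1}(2.2393)·e^{-i·-1·0.1127}. Compute d first:
Half-angle: c=0.435997, s=0.899948. N=√(2·24·2·24)=48.000000
k∈{0,1,2} keeps every argument non-negative
  k=0: (−1)^0·48.0000/(48)·0.4360^6·0.8999^0 = +0.006869
  k=1: (−1)^1·48.0000/(6)·0.4360^4·0.8999^2 = -0.234132
  k=2: (−1)^2·48.0000/(8)·0.4360^2·0.8999^4 = +0.748150
d^3_{-1,-1}(2.2393) = +0.006869 -0.234132 +0.748150 = +0.520887
Phases: e^{-i·(-1)·1.8623}=-0.287393+0.957813i, e^{-i·(-1)·0.1127}=+0.993656+0.112462i ⇒ D=-0.204858+0.478912i

Re=-0.2049 Im=0.4789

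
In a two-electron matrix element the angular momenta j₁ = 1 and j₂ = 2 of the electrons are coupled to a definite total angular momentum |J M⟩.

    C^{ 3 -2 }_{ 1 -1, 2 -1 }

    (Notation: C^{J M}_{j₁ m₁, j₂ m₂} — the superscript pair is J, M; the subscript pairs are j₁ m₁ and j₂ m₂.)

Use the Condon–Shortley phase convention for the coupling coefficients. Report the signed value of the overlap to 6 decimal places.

√[7·0!2!4!/7! · 0!2!1!3!1!5!] = √(96)
  +(−1)^0/∏(0,0,2,1,0,3)! = 1/12  (running 1/12)
⟨..|..⟩ = √(96)·(1/12) = +0.816497

+√(2/3) = +0.816497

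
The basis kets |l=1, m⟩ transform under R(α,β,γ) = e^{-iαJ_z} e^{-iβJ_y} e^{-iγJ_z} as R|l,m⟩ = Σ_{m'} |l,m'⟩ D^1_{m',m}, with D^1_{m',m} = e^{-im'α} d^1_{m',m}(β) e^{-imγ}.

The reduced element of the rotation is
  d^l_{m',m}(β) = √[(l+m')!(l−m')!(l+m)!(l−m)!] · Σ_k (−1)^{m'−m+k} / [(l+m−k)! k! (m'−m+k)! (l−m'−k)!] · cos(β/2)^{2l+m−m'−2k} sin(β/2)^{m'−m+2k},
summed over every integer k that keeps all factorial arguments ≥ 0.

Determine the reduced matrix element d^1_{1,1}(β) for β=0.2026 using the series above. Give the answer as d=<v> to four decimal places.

d=0.9898

d^1_{1,1}(β=0.2026) via the finite sum:
Half-angle: c=0.994874, s=0.101127. N=√(2·1·2·1)=2.000000
The bounds max(0,m−m')=0 and min(l+m,l−m')=0 give 1 term
  k=0: (−1)^0·2.0000/(2)·0.9949^2·0.1011^0 = +0.989773
d^1_{1,1}(0.2026) = +0.989773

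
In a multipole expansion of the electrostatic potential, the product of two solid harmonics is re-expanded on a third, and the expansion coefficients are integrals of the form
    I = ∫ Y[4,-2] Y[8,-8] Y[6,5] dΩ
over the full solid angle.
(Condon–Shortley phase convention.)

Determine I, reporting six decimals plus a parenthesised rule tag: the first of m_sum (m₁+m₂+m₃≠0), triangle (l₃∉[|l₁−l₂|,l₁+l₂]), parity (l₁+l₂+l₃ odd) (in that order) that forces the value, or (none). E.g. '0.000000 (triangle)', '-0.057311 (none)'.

0.000000 (m_sum)

Σmᵢ = -5 ≠ 0, so the φ-integral vanishes; I = 0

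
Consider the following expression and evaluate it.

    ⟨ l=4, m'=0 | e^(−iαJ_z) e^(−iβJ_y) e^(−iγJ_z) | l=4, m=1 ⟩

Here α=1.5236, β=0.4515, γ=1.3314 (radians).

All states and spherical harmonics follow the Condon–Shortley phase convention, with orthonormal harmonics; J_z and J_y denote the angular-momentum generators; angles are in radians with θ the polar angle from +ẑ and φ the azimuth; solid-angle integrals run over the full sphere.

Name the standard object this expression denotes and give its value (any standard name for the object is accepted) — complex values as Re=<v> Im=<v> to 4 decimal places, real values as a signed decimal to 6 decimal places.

Wigner D-matrix element, Re=0.1388 Im=-0.5687

This is a Wigner D-matrix element — the rotation-matrix element ⟨l m'| R(α,β,γ) |l m⟩ in the angular-momentum basis.
First d^4_{0,1}(β=0.4515), then the phase factors e^{-i(0)α} and e^{-i(1)γ}:
With c≡cos(β/2)=0.974627 and s≡sin(β/2)=0.223837, N=[24·24·120·6]^{1/2}=643.987578
k: max(0,(1)−(0))=1 … min(4+(1),4−(0))=4
  k=1: (−1)^0·643.9876/(144)·0.9746^7·0.2238^1 = +0.836210
  k=2: (−1)^1·643.9876/(24)·0.9746^5·0.2238^3 = -0.264640
  k=3: (−1)^2·643.9876/(24)·0.9746^3·0.2238^5 = +0.013959
  k=4: (−1)^3·643.9876/(144)·0.9746^1·0.2238^7 = -0.000123
d^4_{0,1}(0.4515) = +0.836210 -0.264640 +0.013959 -0.000123 = +0.585406
Attach z-rotation phases: D = e^{-i(0)(1.5236)}·(+0.585406)·e^{-i(1)(1.3314)} = +0.138809-0.568711i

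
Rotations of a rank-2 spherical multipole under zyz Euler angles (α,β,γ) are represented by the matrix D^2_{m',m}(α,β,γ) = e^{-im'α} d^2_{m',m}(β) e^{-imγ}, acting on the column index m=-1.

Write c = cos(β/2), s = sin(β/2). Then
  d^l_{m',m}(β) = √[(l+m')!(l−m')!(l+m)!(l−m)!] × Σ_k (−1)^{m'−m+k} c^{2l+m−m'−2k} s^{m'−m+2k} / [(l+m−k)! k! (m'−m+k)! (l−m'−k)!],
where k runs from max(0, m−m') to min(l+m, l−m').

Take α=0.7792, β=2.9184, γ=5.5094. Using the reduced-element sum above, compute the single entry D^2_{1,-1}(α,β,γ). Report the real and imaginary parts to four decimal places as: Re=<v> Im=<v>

Re=-0.0167 Im=0.9385

First d^2_{1,-1}(β=2.9184), then the phase factors e^{-i(1)α} and e^{-i(-1)γ}:
Half-angle: c=0.111365, s=0.993780. N=√(6·1·1·6)=6.000000
Admissible k: 0..1 (factorial args all ≥0)
  k=0: (−1)^2·6.0000/(2)·0.1114^2·0.9938^2 = +0.036745
  k=1: (−1)^3·6.0000/(6)·0.1114^0·0.9938^4 = -0.975350
d^2_{1,-1}(2.9184) = +0.036745 -0.975350 = -0.938605
D = (+0.711476-0.702710i)·(-0.938605)·(+0.715270-0.698848i) = -0.016717+0.938456i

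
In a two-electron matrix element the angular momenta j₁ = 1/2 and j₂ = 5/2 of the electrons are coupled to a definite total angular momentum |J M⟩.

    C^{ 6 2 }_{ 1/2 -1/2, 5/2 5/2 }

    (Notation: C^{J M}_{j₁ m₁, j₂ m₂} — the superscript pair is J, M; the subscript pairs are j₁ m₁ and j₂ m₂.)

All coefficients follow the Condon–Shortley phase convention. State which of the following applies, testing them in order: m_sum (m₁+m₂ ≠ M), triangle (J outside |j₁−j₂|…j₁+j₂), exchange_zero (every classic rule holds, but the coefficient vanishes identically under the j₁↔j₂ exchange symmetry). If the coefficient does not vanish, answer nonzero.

triangle

m-sum: m₁+m₂ = -1/2+5/2 = 2, M = 2  ✓
triangle: need |j₁−j₂| ≤ J ≤ j₁+j₂, i.e. J ∈ [2, 3]; J = 6 is outside ✗ ⇒ coefficient is 0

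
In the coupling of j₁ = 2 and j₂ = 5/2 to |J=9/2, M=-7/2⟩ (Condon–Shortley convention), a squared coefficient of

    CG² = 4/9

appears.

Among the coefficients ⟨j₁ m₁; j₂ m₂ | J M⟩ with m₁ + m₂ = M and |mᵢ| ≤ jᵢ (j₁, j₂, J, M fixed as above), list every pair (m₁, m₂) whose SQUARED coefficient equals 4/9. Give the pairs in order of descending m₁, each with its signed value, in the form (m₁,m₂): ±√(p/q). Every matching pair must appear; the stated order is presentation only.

(-1,-5/2): +√(4/9)

Admissible pairs with m₁+m₂ = M = -7/2: (-2,-3/2), (-1,-5/2)
  (m₁,m₂)=(-1,-5/2): CG² = 4/9, CG = +√(4/9)   ← matches the target
  (m₁,m₂)=(-2,-3/2): CG² = 5/9, CG = +√(5/9)
Pairs with CG² = 4/9: (-1,-5/2): +√(4/9)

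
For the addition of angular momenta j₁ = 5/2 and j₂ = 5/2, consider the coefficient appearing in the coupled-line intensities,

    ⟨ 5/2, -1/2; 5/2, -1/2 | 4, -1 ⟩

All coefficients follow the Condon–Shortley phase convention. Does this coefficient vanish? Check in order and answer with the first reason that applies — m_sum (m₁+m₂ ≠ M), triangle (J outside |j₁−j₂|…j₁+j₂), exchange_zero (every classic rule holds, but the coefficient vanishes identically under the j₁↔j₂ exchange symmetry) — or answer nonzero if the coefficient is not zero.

m-sum: m₁+m₂ = -1/2+(-1/2) = -1, M = -1  ✓
triangle: |j₁−j₂| = 0 ≤ J = 4 ≤ j₁+j₂ = 5  ✓
exchange: j₁=j₂ and m₁=m₂, and (−1)^(j₁+j₂−J) = (−1)^1 = −1 forces ⟨j₁m₁;j₂m₂|JM⟩ = −⟨j₂m₂;j₁m₁|JM⟩ = −⟨j₁m₁;j₂m₂|JM⟩ ⇒ the coefficient vanishes identically
Racah sum check: Σ_k collapses to 0 ⇒ CG = 0

exchange_zero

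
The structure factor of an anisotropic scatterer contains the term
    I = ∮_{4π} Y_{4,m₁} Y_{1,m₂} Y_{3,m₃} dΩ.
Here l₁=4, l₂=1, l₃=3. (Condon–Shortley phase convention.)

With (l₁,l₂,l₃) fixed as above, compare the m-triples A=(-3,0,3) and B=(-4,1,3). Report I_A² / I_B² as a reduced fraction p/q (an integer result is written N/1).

1/4

Shared (l₁,l₂,l₃)=(4,1,3): N and (l;000)² cancel in I_A²/I_B².
A: Δ = 2!·6!·0!/9! = 1/252; Racah Σ t=1..1: t=1:−1/720 = -1/720; ⇒ 3j(4 1 3; -3 0 3)² = 1/36, sgn -1
B: Δ = 2!·6!·0!/9! = 1/252; Racah Σ t=2..2: t=2:+1/1440 = 1/1440; ⇒ 3j(4 1 3; -4 1 3)² = 1/9, sgn +1
I_A²/I_B² = (1/36)/(1/9) = 1/4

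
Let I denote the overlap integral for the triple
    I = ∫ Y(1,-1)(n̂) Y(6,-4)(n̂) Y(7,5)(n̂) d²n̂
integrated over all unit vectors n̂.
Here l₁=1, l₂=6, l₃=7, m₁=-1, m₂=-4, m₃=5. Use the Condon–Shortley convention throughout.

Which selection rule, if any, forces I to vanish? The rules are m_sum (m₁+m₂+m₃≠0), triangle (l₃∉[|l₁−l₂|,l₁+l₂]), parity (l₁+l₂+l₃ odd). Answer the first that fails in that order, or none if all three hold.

none

Σmᵢ = 0  ✓
l₃∈[|l₁−l₂|,l₁+l₂]=[5,7], have l₃=7  ✓
Σlᵢ = 14 ⇒ even  ✓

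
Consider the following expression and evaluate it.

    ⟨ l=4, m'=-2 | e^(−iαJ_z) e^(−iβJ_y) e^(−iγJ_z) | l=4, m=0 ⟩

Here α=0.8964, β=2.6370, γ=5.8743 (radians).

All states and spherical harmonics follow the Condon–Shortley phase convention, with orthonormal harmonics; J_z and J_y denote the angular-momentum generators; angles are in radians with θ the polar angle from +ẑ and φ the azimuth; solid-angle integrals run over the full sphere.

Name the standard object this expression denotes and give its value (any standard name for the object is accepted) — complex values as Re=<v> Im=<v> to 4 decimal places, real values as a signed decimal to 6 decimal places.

This is a Wigner D-matrix element — the rotation-matrix element ⟨l m'| R(α,β,γ) |l m⟩ in the angular-momentum basis.
Split into d^4_{-2,0}(β=2.6370) × two z-phases.
Half-angle: c=0.249628, s=0.968342. N=√(2·720·24·24)=910.735966
The bounds max(0,m−m')=2 and min(l+m,l−m')=4 give 3 terms
  k=2: (−1)^0·910.7360/(96)·0.2496^6·0.9683^2 = +0.002152
  k=3: (−1)^1·910.7360/(36)·0.2496^4·0.9683^4 = -0.086373
  k=4: (−1)^2·910.7360/(96)·0.2496^2·0.9683^6 = +0.487395
d^4_{-2,0}(2.6370) = +0.002152 -0.086373 +0.487395 = +0.403174
Phases: e^{-i·(-2)·0.8964}=-0.220185+0.975458i, e^{-i·(0)·5.8743}=+1.000000+0.000000i ⇒ D=-0.088773+0.393279i

Wigner D-matrix element, Re=-0.0888 Im=0.3933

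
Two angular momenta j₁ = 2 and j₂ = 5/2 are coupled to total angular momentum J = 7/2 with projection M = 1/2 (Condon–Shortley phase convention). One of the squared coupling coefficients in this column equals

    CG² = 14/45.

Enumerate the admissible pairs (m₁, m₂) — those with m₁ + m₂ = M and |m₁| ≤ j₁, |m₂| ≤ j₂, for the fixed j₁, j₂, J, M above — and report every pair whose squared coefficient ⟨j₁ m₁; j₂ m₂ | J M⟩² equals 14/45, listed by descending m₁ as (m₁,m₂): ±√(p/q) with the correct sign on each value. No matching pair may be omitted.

(1,-1/2): +√(14/45)

Admissible pairs with m₁+m₂ = M = 1/2: (-2,5/2), (-1,3/2), (0,1/2), (1,-1/2), (2,-3/2)
  (m₁,m₂)=(2,-3/2): CG² = 64/315, CG = +√(64/315)
  (m₁,m₂)=(1,-1/2): CG² = 14/45, CG = +√(14/45)   ← matches the target
  (m₁,m₂)=(0,1/2): CG² = 4/105, CG = −√(4/105)
  (m₁,m₂)=(-1,3/2): CG² = 121/315, CG = −√(121/315)
  (m₁,m₂)=(-2,5/2): CG² = 4/63, CG = −√(4/63)
Pairs with CG² = 14/45: (1,-1/2): +√(14/45)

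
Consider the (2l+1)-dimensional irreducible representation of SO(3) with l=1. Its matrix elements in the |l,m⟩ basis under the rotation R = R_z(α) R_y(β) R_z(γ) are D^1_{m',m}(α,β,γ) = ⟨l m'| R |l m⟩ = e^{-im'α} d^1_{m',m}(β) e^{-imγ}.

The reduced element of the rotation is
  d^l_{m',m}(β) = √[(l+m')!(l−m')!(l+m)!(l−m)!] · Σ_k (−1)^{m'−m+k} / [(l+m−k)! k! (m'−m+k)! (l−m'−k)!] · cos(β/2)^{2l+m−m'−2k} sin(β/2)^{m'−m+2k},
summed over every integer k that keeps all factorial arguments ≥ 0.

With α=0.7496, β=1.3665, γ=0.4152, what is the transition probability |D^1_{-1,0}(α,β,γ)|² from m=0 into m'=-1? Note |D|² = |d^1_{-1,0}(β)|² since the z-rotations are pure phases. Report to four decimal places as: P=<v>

Split into d^1_{-1,0}(β=1.3665) × two z-phases.
c=cos(1.366500/2)=0.775525, s=sin(1.366500/2)=0.631317; N=√[1·2·1·1]=1.414214
The bounds max(0,m−m')=1 and min(l+m,l−m')=1 give 1 term
  k=1: (−1)^0·1.4142/(1)·0.7755^1·0.6313^1 = +0.692402
d^1_{-1,0}(1.3665) = +0.692402
|D^1_{-1,0}|² = |d^1_{-1,0}(β)|² = (+0.692402)² = 0.479420 (the z-rotation phases have unit modulus)

P=0.4794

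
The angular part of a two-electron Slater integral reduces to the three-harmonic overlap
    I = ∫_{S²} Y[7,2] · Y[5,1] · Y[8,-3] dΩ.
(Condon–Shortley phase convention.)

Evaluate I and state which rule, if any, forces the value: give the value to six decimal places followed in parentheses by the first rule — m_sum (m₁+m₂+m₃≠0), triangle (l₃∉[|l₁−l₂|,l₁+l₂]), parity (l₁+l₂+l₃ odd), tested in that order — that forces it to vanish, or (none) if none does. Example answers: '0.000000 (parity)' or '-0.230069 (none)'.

Checks pass: Σm=0; 20 even; l₃=8∈[2,12].
(2·7+1)(2·5+1)(2·8+1) = 2805
Δ: 4! 10! 6! / 21! → 1/814773960
sum: t=0:+1/87091200 t=1:−1/4976640 t=2:+1/2073600 t=3:−1/4976640 t=4:+1/87091200 = 1/9676800
3j²(7 5 8; 0 0 0) = Δ·Π!·Σ² = 360/46189  (sign +1)
sum: t=0:+1/248832000 t=1:−1/12441600 t=2:+1/5806080 t=3:−1/17418240 t=4:+1/418037760 = 61/1492992000
3j²(7 5 8; 2 1 -3) = Δ·Π!·Σ² = 3721/503880  (sign -1)
combine: 4πI² = 2805·360/46189·3721/503880 = 167445/1037153
take √, sign -1: I = -0.11334693
No selection rule forces the value: the integral is nonzero (none).

-0.113347 (none)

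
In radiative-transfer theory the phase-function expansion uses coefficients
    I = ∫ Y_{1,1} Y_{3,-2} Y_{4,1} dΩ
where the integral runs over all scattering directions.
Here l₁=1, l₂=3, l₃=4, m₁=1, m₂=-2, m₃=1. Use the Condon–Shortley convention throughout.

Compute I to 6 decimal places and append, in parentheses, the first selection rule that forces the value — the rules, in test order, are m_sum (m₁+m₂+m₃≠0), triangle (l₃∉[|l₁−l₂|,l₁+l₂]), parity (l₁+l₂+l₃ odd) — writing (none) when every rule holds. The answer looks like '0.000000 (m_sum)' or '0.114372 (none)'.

m-sum 0 ✓  L=8 even ✓  2≤4≤4 ✓
Π(2lᵢ+1) = 3×7×9 = 189
triangle coeff Δ(1,3,4) = 1/252
Σ_t [0,0]: t=0:+1/36 = 1/36
(3j)²=4/63 [(1 3 4; 0 0 0)], sign=+1
Σ_t [0,0]: t=0:+1/240 = 1/240
(3j)²=1/84 [(1 3 4; 1 -2 1)], sign=-1
⇒ 4πI² = 1/7
I = (-1)√(1/7/(4π)) = -0.10662181
No selection rule forces the value: the integral is nonzero (none).

-0.106622 (none)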